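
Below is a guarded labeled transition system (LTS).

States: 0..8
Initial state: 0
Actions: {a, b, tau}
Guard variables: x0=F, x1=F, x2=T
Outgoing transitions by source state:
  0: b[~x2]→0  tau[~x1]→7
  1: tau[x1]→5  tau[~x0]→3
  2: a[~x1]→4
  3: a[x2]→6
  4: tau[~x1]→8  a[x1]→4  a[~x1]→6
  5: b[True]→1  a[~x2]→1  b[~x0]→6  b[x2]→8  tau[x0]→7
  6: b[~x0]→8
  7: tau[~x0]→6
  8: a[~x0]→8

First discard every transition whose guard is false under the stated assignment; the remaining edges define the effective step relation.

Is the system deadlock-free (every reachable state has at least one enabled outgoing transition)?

Answer: DEADLOCK-FREE

Working:
R = {0,6,7,8}
  0: tau→7  [deg 1]
  6: b→8  [deg 1]
  7: tau→6  [deg 1]
  8: a→8  [deg 1]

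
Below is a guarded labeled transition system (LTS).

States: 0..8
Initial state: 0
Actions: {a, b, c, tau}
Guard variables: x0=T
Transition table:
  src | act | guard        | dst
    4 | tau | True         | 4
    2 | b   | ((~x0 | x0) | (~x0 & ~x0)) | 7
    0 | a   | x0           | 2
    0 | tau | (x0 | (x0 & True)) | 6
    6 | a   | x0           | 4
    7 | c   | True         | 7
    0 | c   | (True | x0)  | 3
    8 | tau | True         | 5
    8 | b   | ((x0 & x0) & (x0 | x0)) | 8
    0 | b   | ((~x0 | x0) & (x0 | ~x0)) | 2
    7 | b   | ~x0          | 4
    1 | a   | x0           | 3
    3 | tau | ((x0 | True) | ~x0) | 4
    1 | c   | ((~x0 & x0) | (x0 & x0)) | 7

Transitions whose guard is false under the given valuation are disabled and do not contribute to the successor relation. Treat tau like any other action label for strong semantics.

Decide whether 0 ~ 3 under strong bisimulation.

Answer: NOT BISIMILAR

Analysis:
Refine partition for ~:
  P[0] = {{0,1,2,3,4,5,6,7,8}}
  P[1] = {{0},{1},{2},{3,4},{5},{6},{7},{8}}
stable after 2 split(s): 8 block(s)
0∈{0}, 3∈{3,4}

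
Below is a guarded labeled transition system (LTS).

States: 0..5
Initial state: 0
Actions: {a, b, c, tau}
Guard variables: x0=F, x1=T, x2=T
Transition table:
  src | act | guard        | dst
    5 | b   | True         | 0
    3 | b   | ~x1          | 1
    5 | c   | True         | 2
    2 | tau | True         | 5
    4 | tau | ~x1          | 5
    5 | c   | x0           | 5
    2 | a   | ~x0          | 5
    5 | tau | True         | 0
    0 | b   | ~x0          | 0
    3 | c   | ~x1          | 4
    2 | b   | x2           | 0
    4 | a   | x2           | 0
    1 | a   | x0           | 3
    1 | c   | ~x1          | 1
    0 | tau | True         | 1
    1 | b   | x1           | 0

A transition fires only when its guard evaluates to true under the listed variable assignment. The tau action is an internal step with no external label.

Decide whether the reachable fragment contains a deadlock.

Answer: DEADLOCK-FREE

Working:
Reach set: {0,1}
  0: b→0  tau→1  [2 exit(s)]
  1: b→0  [1 exit(s)]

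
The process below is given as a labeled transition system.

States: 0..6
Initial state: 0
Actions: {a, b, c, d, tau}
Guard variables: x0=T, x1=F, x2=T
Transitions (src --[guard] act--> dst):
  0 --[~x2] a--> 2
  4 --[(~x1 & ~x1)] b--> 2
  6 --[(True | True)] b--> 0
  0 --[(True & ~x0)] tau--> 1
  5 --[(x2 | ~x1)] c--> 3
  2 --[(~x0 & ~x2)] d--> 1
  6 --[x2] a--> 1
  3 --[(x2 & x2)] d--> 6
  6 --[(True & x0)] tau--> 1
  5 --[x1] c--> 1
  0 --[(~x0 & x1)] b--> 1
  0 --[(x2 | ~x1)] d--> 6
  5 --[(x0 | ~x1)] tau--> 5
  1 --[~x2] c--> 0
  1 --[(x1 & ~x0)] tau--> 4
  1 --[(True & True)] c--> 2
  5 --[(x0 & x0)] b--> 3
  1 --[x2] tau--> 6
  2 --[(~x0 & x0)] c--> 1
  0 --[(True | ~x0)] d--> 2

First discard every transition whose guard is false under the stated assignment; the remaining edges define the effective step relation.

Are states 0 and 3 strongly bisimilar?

Refine partition for ~:
  round 0: {{0,1,2,3,4,5,6}}
  round 1: {{0,3},{1},{2},{4},{5},{6}}
  round 2: {{0},{1},{2},{3},{4},{5},{6}}
7 equivalence class(es) (converged in 3)
0∈{0}, 3∈{3}

Answer: NOT BISIMILAR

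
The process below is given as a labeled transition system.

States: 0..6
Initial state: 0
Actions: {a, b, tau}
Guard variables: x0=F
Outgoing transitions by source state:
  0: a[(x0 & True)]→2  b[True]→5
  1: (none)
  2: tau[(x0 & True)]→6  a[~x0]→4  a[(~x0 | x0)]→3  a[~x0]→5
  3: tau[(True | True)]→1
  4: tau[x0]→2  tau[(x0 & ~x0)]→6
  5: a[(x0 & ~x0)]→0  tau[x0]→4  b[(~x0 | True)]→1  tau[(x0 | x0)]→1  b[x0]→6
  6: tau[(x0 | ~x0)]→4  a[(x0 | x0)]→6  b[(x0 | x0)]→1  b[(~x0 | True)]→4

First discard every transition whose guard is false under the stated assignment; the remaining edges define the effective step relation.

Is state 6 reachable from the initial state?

Answer: UNREACHABLE

Working:
After dropping false guards: 8 live edges.
L0 = {0}
L1 = {5}  now seen {0,5}
L2 = {1}  now seen {0,1,5}
Reachable = {0,1,5}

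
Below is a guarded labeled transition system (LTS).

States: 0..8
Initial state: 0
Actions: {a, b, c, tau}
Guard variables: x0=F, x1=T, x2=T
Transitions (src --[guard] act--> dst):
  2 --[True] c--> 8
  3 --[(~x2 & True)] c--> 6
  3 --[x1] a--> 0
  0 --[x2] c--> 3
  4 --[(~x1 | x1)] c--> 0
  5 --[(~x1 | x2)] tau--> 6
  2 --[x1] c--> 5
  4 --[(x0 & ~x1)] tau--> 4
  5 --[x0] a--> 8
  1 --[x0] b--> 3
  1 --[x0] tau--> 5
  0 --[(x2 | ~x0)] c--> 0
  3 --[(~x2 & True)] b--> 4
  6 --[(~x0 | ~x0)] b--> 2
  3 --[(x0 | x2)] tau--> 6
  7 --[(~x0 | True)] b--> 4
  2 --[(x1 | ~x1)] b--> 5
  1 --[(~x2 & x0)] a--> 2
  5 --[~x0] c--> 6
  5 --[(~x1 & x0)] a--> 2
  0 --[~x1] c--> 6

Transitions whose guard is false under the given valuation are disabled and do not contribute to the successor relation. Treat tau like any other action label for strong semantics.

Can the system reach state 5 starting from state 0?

Answer: REACHABLE

Trace:
12 transition(s) survive guard evaluation.
L0 = {0}
L1 = {3}  total {0,3}
L2 = {6}  total {0,3,6}
L3 = {2}  total {0,2,3,6}
L4 = {5,8}  total {0,2,3,5,6,8}
R = {0,2,3,5,6,8}
trace reaching 5: c·tau·b·c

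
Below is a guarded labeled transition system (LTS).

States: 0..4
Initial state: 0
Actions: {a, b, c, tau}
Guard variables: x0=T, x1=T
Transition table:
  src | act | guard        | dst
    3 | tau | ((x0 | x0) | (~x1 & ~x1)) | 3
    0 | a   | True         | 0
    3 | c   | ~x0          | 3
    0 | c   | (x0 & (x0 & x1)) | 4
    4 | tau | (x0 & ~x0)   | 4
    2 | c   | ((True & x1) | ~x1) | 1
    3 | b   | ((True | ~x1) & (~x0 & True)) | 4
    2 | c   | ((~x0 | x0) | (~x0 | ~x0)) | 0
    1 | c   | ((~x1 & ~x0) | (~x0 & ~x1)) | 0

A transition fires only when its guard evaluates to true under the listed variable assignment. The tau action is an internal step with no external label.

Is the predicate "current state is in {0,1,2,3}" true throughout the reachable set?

Answer: INVARIANT VIOLATED at state 4

Trace:
Allowed set {0,1,2,3}
Reachable = {0,4}
  0: ✓
  4: outside
counterexample path to 4: c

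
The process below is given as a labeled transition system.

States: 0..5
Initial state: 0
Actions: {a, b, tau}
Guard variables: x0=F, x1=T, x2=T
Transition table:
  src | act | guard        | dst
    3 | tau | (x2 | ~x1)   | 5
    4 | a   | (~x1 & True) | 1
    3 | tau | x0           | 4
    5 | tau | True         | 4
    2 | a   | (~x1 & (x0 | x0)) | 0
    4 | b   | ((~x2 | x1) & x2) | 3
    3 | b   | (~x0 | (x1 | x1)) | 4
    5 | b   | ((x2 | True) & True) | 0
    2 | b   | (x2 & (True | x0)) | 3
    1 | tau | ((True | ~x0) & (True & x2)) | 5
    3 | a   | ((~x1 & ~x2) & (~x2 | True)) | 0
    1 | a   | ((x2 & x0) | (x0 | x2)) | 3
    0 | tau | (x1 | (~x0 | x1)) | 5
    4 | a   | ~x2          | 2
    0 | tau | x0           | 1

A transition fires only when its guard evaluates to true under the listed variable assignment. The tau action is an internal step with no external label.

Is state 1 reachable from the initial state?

Answer: UNREACHABLE

Working:
After dropping false guards: 9 live edges.
depth 0: {0}
depth 1: {5}  cumulative {0,5}
depth 2: {4}  cumulative {0,4,5}
depth 3: {3}  cumulative {0,3,4,5}
Reachable = {0,3,4,5}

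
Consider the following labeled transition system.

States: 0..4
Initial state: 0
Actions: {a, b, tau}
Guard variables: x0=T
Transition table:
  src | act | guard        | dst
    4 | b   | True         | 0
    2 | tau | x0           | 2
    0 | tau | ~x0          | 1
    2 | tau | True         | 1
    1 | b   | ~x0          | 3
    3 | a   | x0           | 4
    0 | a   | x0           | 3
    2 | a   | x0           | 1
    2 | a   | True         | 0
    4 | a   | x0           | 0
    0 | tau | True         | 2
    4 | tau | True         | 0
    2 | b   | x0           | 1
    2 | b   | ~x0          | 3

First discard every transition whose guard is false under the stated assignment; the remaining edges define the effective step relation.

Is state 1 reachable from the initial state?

Answer: REACHABLE

Trace:
Guard filter leaves 11 enabled edge(s).
depth 0: {0}
depth 1: {2,3}  cumulative {0,2,3}
depth 2: {1,4}  cumulative {0,1,2,3,4}
Reachable = {0,1,2,3,4}
Path to 1: tau·tau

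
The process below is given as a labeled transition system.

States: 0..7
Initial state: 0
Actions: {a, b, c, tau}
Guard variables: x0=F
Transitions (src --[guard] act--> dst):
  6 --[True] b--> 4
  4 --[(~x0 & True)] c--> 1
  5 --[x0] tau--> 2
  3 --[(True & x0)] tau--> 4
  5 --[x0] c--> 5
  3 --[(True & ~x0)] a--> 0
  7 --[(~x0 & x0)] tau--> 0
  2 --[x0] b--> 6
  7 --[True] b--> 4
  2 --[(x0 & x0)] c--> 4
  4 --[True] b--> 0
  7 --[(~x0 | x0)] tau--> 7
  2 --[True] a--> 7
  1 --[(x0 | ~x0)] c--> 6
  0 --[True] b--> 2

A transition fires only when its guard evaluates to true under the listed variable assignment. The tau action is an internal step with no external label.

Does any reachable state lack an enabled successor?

Reach set: {0,1,2,4,6,7}
  0: b→2  [deg 1]
  1: c→6  [deg 1]
  2: a→7  [deg 1]
  4: b→0  c→1  [deg 2]
  6: b→4  [deg 1]
  7: b→4  tau→7  [deg 2]

Answer: DEADLOCK-FREE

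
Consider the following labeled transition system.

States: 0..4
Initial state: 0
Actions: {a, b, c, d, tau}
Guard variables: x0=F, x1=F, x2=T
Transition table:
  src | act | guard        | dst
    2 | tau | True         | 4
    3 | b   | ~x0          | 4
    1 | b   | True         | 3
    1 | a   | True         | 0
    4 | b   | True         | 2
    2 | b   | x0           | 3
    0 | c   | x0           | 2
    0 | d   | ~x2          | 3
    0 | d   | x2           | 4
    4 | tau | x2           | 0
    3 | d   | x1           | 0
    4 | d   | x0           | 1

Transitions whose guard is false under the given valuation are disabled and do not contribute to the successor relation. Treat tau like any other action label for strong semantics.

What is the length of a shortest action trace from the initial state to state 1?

Answer: UNREACHABLE

Analysis:
Layered search for 1:
  L0 = {0}
  L1 = {4}
  L2 = {2}
1 never appears.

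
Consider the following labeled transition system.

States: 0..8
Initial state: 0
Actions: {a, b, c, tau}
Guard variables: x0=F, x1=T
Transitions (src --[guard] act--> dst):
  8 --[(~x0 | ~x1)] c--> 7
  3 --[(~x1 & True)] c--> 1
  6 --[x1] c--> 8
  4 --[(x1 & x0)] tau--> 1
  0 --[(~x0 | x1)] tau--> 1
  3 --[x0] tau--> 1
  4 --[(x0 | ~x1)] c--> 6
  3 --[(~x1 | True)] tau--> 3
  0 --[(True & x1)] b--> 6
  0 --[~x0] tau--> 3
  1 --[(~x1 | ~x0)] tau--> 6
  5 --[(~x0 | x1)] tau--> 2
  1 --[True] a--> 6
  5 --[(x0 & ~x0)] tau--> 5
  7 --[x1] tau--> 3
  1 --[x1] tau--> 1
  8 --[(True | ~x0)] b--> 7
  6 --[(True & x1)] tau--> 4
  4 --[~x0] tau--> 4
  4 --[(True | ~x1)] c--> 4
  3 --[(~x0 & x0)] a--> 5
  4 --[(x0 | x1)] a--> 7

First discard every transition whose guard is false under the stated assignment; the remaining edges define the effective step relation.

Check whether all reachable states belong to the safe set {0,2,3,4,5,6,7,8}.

Inv-set: {0,2,3,4,5,6,7,8}
R = {0,1,3,4,6,7,8}
  0: safe
  1: VIOLATES
  3: safe
  4: safe
  6: safe
  7: safe
  8: safe
counterexample path to 1: tau

Answer: INVARIANT VIOLATED at state 1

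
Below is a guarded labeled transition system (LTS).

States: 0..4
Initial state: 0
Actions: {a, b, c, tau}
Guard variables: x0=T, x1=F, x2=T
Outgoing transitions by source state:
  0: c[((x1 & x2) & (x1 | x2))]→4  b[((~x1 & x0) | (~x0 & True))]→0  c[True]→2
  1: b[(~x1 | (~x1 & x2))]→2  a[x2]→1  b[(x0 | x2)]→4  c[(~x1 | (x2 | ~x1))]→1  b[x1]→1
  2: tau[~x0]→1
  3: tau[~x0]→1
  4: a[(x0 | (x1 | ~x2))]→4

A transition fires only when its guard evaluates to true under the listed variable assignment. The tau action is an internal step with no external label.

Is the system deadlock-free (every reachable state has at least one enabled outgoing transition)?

Reach set: {0,2}
  0: b→0  c→2  [deg 2]
  2: ∅  [no exit]
trace reaching 2: c

Answer: DEADLOCK at state 2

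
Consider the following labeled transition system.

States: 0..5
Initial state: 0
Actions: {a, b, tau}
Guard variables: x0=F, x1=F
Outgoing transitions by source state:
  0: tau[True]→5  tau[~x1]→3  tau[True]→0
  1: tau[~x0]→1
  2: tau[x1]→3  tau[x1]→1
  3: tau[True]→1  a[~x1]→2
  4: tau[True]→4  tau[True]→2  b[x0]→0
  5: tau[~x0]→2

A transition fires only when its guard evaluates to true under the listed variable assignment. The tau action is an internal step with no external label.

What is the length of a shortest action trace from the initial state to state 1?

Answer: 2

Analysis:
Breadth-first toward 1:
  depth 0: {0}
  depth 1: {3,5}
  depth 2: {1,2}
depth(1)=2, e.g. tau·tau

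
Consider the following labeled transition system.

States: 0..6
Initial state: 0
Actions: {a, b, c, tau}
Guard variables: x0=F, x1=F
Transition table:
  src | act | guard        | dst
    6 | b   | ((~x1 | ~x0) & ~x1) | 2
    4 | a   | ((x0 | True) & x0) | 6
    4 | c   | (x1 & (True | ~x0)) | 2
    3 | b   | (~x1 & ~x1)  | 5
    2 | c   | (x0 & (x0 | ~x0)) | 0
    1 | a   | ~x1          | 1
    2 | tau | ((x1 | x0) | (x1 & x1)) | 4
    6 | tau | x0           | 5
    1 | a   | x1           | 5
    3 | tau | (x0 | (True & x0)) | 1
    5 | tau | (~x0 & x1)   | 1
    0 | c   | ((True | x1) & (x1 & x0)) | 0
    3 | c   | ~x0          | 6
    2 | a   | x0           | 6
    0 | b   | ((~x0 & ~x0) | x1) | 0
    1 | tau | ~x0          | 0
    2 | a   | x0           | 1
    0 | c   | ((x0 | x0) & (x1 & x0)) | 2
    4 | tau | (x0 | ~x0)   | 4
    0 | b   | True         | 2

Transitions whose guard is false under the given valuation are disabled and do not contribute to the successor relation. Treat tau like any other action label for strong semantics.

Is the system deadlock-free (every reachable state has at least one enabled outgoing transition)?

Answer: DEADLOCK at state 2

Working:
R = {0,2}
  0: b→0  b→2  [deg 2]
  2: ∅  [STUCK]
witness 2: b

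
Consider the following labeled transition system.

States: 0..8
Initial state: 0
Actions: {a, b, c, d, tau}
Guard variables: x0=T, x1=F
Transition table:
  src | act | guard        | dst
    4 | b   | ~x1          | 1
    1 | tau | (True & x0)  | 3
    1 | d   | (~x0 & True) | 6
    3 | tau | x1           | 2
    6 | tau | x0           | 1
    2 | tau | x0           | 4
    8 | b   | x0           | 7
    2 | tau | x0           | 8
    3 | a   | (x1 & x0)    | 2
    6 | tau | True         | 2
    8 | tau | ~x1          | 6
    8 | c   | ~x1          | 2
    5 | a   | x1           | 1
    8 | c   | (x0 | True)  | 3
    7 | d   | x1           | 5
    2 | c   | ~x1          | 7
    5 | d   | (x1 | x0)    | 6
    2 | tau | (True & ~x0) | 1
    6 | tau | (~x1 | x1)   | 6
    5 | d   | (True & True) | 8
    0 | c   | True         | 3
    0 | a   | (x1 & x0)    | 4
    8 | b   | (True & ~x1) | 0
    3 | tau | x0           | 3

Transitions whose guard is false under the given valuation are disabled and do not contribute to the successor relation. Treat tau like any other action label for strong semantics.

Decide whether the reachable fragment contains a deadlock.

Reach set: {0,3}
  0: c→3  [1 exit(s)]
  3: tau→3  [1 exit(s)]

Answer: DEADLOCK-FREE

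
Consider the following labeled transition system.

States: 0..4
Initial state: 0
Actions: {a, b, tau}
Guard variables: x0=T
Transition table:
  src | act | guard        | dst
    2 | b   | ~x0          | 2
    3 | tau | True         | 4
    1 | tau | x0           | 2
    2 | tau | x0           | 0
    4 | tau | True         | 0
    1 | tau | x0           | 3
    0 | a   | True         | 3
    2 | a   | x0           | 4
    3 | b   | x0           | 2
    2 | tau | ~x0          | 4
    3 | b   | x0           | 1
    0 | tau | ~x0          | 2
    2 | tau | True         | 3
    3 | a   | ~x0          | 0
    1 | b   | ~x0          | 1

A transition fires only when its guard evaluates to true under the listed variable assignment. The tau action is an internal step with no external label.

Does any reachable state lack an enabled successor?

Answer: DEADLOCK-FREE

Working:
Reachable = {0,1,2,3,4}
  0: a→3  [1 out]
  1: tau→2  tau→3  [2 out]
  2: a→4  tau→0  tau→3  [3 out]
  3: b→1  b→2  tau→4  [3 out]
  4: tau→0  [1 out]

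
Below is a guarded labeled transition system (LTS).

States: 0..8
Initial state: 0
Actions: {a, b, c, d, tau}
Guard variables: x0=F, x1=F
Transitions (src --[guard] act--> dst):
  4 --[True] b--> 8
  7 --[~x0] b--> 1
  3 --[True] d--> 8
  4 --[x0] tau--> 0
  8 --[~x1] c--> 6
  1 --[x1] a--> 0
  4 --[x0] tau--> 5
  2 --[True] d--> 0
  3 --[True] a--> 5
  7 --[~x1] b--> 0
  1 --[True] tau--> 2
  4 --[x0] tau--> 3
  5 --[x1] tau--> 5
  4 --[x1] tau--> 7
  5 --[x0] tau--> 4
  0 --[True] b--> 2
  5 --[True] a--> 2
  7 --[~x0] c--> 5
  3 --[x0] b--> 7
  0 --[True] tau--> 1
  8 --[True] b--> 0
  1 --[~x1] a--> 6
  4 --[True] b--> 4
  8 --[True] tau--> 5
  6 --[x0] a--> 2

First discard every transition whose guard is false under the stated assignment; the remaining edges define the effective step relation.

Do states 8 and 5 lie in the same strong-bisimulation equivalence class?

Answer: NOT BISIMILAR

Analysis:
Compute ~ classes (split until stable):
  P[0] = {{0,1,2,3,4,5,6,7,8}}
  P[1] = {{0},{1},{2},{3},{4},{5},{6},{7},{8}}
stable after 2 split(s): 9 block(s)
[8]={8}  [5]={5}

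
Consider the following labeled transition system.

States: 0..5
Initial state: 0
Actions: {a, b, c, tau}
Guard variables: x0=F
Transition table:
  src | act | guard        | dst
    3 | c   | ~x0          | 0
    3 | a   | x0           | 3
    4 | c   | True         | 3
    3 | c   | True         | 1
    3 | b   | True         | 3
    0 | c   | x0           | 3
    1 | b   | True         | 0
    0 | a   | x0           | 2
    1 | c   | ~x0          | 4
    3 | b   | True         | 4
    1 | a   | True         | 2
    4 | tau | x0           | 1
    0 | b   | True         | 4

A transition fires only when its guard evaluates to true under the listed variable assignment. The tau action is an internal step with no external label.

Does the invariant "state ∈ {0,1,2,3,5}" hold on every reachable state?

Safe = {0,1,2,3,5}
R = {0,1,2,3,4}
  0: safe
  1: safe
  2: safe
  3: safe
  4: outside
counterexample path to 4: b

Answer: INVARIANT VIOLATED at state 4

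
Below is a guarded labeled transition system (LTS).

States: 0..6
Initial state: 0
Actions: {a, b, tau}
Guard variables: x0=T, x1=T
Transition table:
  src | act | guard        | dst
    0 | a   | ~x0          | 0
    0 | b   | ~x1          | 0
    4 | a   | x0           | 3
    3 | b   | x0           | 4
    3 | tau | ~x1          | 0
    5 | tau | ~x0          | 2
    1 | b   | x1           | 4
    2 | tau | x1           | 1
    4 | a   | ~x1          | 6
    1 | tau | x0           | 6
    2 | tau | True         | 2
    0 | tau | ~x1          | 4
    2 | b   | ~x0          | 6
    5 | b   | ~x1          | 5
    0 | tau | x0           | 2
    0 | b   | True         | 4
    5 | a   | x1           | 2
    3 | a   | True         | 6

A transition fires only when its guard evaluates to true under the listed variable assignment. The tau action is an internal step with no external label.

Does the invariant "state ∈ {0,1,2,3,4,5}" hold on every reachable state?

Answer: INVARIANT VIOLATED at state 6

Analysis:
Safe = {0,1,2,3,4,5}
Reach set: {0,1,2,3,4,6}
  0: safe
  1: safe
  2: safe
  3: safe
  4: safe
  6: ✗ unsafe
reach 6 via tau·tau·tau — violates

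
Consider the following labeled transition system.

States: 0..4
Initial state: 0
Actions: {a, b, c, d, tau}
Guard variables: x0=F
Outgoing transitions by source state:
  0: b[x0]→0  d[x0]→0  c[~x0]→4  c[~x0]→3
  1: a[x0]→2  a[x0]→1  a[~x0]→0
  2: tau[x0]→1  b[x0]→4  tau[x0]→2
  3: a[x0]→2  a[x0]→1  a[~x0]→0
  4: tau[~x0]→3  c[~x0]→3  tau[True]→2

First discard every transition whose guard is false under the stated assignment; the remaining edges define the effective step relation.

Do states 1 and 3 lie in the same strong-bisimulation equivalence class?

Compute ~ classes (split until stable):
  π0 = {{0,1,2,3,4}}
  π1 = {{0},{1,3},{2},{4}}
stable after 2 split(s): 4 block(s)
1∈{1,3}, 3∈{1,3}

Answer: BISIMILAR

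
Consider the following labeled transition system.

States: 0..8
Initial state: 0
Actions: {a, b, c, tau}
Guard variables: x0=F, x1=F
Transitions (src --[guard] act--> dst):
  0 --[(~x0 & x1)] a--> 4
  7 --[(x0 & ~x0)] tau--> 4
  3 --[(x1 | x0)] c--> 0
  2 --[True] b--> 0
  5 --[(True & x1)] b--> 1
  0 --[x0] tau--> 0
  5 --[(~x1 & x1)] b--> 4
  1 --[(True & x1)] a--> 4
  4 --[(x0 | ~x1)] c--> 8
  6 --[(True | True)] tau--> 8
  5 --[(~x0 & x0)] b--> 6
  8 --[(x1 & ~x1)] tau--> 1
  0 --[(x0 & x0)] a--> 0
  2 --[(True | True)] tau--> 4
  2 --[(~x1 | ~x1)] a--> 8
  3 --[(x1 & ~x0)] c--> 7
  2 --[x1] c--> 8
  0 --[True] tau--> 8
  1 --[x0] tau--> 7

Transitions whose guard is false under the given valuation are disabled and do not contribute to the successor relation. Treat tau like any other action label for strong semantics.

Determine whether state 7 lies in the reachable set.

Guard filter leaves 6 enabled edge(s).
depth 0: {0}
depth 1: {8}  now seen {0,8}
Reachable = {0,8}

Answer: UNREACHABLE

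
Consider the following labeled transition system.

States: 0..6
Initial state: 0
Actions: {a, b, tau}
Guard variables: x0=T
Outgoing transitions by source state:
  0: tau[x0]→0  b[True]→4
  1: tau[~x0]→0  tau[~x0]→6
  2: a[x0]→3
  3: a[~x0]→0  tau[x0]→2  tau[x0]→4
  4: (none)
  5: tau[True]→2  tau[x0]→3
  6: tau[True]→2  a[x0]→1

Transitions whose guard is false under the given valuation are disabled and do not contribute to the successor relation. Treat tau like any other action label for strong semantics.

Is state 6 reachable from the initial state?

Answer: UNREACHABLE

Analysis:
9 transition(s) survive guard evaluation.
Layer 0: {0}
Layer 1: {4}  cumulative {0,4}
Reachable = {0,4}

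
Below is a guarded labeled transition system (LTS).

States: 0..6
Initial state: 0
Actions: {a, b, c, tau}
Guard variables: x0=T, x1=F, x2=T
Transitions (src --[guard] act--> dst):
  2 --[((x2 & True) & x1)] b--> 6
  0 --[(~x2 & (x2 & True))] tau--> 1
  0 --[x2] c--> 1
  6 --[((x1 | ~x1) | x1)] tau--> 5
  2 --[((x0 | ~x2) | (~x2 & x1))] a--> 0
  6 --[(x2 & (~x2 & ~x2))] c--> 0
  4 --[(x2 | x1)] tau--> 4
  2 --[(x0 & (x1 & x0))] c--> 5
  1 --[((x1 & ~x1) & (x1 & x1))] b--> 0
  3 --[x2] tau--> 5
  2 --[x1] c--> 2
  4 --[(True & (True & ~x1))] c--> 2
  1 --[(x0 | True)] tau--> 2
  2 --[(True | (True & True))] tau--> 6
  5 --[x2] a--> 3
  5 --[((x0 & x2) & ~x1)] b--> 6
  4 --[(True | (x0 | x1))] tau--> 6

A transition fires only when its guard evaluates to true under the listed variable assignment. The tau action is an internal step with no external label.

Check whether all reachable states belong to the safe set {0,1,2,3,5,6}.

Answer: INVARIANT HOLDS

Analysis:
Inv-set: {0,1,2,3,5,6}
Reachable = {0,1,2,3,5,6}
  0: ok
  1: ok
  2: ok
  3: ok
  5: ok
  6: ok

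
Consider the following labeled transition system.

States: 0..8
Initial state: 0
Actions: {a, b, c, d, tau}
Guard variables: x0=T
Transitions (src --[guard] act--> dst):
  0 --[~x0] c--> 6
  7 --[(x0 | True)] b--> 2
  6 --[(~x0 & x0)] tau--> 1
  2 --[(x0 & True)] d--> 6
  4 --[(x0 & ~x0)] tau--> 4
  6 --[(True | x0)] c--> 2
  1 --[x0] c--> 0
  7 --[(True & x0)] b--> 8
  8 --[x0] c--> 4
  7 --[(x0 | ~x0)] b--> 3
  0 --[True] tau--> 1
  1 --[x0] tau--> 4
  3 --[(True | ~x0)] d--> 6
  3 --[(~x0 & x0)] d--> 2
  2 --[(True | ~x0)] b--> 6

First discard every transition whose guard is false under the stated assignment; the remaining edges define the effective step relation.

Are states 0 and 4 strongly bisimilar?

Bisimulation quotient by refinement:
  round 0: {{0,1,2,3,4,5,6,7,8}}
  round 1: {{0},{1},{2},{3},{4,5},{6,8},{7}}
  round 2: {{0},{1},{2},{3},{4,5},{6},{7},{8}}
Fixed point at round 3; 8 class(es).
[0]={0}  [4]={4,5}

Answer: NOT BISIMILAR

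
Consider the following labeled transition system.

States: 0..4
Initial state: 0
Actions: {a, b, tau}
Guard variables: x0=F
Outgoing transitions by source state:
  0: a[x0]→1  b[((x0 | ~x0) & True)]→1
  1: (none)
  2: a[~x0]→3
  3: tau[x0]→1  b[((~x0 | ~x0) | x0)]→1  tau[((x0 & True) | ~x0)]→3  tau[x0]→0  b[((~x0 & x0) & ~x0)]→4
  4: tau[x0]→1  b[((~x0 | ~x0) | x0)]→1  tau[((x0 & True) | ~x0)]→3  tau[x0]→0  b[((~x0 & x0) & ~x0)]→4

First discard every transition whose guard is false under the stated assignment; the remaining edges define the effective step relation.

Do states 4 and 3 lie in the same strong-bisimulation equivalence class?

Refine partition for ~:
  round 0: {{0,1,2,3,4}}
  round 1: {{0},{1},{2},{3,4}}
4 equivalence class(es) (converged in 2)
4∈{3,4}, 3∈{3,4}

Answer: BISIMILAR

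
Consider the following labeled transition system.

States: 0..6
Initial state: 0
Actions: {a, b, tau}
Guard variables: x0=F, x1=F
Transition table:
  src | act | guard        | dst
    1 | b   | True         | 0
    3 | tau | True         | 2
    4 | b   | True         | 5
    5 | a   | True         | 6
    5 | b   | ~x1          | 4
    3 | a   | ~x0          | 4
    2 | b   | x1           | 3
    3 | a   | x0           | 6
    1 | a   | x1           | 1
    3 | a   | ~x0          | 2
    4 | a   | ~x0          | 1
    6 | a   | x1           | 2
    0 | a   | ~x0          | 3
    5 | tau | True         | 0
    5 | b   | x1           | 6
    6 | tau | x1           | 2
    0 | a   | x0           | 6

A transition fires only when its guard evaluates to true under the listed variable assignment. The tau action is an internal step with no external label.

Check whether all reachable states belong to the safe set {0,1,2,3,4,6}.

Allowed set {0,1,2,3,4,6}
R = {0,1,2,3,4,5,6}
  0: ok
  1: ok
  2: ok
  3: ok
  4: ok
  5: ✗ unsafe
  6: ok
reach 5 via a·a·b — violates

Answer: INVARIANT VIOLATED at state 5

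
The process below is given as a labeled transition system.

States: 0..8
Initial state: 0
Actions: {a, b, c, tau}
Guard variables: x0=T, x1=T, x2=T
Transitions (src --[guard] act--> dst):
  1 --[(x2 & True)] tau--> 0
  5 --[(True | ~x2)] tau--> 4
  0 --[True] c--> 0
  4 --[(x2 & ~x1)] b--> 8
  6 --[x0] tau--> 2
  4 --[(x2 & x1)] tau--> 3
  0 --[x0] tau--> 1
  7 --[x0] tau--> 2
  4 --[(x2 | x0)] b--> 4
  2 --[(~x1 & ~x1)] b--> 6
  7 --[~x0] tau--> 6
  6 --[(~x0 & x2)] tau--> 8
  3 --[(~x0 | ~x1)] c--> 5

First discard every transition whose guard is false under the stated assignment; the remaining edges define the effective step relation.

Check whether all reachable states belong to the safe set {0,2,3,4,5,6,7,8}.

Answer: INVARIANT VIOLATED at state 1

Trace:
Safe = {0,2,3,4,5,6,7,8}
R = {0,1}
  0: safe
  1: outside
counterexample path to 1: tau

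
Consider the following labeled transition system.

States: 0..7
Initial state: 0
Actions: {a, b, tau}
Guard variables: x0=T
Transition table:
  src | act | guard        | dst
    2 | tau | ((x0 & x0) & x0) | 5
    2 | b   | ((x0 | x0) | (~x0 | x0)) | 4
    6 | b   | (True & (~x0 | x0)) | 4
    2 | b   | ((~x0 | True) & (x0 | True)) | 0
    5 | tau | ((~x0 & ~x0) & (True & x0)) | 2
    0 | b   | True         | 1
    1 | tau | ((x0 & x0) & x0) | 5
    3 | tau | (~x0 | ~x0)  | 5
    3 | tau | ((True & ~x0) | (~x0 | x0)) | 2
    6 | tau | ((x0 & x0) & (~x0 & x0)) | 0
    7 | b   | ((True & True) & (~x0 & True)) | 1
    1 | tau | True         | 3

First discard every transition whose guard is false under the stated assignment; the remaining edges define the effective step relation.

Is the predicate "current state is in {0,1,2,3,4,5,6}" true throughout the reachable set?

Allowed set {0,1,2,3,4,5,6}
R = {0,1,2,3,4,5}
  0: ✓
  1: ✓
  2: ✓
  3: ✓
  4: ✓
  5: ✓

Answer: INVARIANT HOLDS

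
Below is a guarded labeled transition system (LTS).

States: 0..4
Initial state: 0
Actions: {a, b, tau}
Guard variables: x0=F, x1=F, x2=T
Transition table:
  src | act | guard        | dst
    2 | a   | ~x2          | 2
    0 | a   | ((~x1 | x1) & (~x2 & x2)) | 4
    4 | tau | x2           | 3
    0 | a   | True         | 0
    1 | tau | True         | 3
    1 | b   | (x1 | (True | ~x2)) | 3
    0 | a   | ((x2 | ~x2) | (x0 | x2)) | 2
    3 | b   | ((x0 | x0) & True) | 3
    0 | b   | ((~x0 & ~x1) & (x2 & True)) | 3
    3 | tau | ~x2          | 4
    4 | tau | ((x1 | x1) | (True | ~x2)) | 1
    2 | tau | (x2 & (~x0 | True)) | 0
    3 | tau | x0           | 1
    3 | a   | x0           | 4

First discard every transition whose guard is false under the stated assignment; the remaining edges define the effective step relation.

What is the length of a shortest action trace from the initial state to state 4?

Answer: UNREACHABLE

Trace:
BFS to 4:
  L0 = {0}
  L1 = {2,3}
4 never appears.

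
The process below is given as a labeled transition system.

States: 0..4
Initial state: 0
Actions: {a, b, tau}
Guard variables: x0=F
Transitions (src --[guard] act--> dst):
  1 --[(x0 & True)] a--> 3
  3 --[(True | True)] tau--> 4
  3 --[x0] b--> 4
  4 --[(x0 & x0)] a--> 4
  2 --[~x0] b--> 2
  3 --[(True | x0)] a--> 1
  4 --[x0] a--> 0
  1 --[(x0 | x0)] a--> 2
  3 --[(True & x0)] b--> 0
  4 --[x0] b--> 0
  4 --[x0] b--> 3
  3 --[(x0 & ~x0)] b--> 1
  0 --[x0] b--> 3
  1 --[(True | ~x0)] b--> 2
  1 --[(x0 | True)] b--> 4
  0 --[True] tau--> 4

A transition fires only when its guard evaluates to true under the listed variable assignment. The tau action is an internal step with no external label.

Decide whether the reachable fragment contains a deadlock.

R = {0,4}
  0: tau→4  [1 exit(s)]
  4: ∅  [STUCK]
trace reaching 4: tau

Answer: DEADLOCK at state 4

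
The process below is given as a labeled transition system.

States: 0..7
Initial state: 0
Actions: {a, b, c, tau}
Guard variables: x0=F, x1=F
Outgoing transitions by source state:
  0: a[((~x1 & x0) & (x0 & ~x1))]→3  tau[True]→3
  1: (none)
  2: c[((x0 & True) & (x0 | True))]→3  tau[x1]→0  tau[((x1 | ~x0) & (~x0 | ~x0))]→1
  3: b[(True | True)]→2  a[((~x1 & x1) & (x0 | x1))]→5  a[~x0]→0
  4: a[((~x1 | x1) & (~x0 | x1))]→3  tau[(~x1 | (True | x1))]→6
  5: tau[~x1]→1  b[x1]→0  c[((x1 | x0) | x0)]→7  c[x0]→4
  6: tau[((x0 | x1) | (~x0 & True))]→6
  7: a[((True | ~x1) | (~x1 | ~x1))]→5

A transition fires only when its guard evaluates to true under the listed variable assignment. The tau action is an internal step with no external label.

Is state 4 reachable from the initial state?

Answer: UNREACHABLE

Working:
9 transition(s) survive guard evaluation.
Layer 0: {0}
Layer 1: {3}  now seen {0,3}
Layer 2: {2}  now seen {0,2,3}
Layer 3: {1}  now seen {0,1,2,3}
Reachable = {0,1,2,3}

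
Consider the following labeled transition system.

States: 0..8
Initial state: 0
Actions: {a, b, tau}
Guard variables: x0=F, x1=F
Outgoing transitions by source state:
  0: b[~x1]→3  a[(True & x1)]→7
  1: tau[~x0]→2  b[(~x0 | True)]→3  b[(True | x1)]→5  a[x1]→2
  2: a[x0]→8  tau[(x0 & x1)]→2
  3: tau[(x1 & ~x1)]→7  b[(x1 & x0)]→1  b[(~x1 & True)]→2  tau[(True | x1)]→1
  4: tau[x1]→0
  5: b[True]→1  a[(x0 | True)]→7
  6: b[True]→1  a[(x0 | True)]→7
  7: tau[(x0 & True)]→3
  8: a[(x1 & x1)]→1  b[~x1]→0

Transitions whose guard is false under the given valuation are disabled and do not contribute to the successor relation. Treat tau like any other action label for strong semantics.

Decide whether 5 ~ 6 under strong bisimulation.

Answer: BISIMILAR

Analysis:
Refine partition for ~:
  π0 = {{0,1,2,3,4,5,6,7,8}}
  π1 = {{0,8},{1,3},{2,4,7},{5,6}}
  π2 = {{0},{1},{2,4,7},{3},{5,6},{8}}
stable after 3 split(s): 6 block(s)
5∈{5,6}, 6∈{5,6}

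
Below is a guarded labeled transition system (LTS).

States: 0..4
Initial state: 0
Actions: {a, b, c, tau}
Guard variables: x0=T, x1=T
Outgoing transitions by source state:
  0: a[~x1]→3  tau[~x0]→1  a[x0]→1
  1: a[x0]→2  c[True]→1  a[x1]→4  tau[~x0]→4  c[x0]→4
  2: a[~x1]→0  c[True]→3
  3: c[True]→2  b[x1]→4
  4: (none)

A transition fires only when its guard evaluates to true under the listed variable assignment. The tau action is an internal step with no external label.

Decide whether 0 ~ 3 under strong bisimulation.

Compute ~ classes (split until stable):
  P[0] = {{0,1,2,3,4}}
  P[1] = {{0},{1},{2},{3},{4}}
5 equivalence class(es) (converged in 2)
class of 0: {0}; class of 3: {3}

Answer: NOT BISIMILAR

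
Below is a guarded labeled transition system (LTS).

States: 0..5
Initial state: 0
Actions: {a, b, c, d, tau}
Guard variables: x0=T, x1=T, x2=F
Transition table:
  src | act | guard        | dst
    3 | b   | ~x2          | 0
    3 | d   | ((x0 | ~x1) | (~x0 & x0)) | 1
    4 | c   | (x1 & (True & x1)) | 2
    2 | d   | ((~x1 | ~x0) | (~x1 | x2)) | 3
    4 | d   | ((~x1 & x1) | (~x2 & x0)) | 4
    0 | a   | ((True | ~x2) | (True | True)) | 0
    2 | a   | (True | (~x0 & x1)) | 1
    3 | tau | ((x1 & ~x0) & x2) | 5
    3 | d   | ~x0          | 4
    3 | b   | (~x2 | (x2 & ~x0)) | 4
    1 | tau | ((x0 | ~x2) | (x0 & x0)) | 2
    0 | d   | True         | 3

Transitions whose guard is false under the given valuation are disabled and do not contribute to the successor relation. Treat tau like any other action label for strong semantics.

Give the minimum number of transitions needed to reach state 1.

Breadth-first toward 1:
  Layer 0: {0}
  Layer 1: {3}
  Layer 2: {1,4}
depth(1)=2, e.g. d·d

Answer: 2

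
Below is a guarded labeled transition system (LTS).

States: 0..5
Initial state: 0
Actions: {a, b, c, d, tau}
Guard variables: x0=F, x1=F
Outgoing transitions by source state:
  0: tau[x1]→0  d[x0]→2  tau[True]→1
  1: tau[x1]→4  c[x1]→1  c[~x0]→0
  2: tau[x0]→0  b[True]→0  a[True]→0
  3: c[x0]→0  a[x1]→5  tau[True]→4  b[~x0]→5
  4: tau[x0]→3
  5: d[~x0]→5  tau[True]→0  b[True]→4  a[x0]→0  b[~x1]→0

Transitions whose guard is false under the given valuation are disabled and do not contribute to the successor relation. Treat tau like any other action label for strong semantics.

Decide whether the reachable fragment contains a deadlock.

Answer: DEADLOCK-FREE

Working:
Reachable = {0,1}
  0: tau→1  [1 exit(s)]
  1: c→0  [1 exit(s)]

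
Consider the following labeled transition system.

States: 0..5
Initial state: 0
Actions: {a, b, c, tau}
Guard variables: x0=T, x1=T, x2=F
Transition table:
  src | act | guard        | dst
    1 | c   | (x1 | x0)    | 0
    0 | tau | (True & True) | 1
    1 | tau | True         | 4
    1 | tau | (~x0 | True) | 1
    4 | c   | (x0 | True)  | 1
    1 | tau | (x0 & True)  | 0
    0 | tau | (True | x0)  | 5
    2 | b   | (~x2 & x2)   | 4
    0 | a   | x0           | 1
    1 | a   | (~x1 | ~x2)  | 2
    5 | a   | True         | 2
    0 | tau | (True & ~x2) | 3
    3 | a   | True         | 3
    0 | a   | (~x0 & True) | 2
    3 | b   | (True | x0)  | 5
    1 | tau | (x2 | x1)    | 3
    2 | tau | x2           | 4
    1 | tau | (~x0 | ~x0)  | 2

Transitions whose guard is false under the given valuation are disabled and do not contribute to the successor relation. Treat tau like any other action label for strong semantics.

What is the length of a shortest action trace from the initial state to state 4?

Answer: 2

Trace:
BFS to 4:
  depth 0: {0}
  depth 1: {1,3,5}
  depth 2: {2,4}
4 enters at depth 2; path a·tau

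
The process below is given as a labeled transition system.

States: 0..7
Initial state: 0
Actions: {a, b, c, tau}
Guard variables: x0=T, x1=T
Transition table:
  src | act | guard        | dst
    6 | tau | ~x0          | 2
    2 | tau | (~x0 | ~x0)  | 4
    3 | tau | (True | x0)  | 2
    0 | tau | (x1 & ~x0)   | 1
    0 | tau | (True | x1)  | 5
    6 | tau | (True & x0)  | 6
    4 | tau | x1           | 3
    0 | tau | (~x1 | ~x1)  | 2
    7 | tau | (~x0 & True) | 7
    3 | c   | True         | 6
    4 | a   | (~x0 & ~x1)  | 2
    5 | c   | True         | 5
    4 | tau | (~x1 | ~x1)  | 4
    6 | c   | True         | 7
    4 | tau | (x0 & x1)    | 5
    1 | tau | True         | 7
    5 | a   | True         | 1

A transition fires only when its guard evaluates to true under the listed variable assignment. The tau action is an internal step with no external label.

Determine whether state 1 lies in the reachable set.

Answer: REACHABLE

Working:
After dropping false guards: 10 live edges.
L0 = {0}
L1 = {5}  total {0,5}
L2 = {1}  total {0,1,5}
L3 = {7}  total {0,1,5,7}
Reachable = {0,1,5,7}
Path to 1: tau·a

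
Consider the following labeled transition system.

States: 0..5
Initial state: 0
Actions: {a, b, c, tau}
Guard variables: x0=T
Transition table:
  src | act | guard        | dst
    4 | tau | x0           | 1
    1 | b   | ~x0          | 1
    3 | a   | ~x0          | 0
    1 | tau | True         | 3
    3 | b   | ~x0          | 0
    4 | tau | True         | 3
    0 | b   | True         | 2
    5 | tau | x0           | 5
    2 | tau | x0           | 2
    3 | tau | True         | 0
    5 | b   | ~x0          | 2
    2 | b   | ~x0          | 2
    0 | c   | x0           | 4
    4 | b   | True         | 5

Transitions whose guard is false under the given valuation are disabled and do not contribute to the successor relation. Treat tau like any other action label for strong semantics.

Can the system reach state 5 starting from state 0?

9 transition(s) survive guard evaluation.
L0 = {0}
L1 = {2,4}  cumulative {0,2,4}
L2 = {1,3,5}  cumulative {0,1,2,3,4,5}
Reachable = {0,1,2,3,4,5}
Path to 5: c·b

Answer: REACHABLE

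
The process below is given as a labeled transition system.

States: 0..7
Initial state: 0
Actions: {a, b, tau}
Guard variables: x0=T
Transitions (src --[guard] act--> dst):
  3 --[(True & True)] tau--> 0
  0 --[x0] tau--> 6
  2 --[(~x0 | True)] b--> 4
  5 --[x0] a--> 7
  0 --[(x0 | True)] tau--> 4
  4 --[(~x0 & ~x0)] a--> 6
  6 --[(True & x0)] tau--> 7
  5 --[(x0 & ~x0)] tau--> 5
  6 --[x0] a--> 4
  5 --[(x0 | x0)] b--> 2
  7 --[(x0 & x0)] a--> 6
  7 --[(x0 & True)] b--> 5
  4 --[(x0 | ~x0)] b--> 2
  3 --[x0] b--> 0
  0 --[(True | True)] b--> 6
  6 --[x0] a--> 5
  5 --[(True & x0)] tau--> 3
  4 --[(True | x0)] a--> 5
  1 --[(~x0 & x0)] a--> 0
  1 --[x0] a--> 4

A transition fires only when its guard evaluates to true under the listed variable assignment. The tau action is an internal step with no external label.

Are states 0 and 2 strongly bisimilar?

Answer: NOT BISIMILAR

Trace:
Compute ~ classes (split until stable):
  round 0: {{0,1,2,3,4,5,6,7}}
  round 1: {{0,3},{1},{2},{4,7},{5},{6}}
  round 2: {{0},{1},{2},{3},{4},{5},{6},{7}}
8 equivalence class(es) (converged in 3)
[0]={0}  [2]={2}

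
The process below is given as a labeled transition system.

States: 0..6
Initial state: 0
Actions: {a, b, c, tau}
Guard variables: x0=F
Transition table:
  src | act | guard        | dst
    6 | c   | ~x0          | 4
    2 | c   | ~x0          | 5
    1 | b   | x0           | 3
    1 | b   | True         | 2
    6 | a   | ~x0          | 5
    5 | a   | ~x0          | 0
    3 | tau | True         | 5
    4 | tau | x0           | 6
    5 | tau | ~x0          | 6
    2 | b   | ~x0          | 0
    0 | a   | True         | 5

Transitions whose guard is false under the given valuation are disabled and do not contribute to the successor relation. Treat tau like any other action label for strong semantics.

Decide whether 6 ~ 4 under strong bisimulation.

Answer: NOT BISIMILAR

Working:
Compute ~ classes (split until stable):
  π0 = {{0,1,2,3,4,5,6}}
  π1 = {{0},{1},{2},{3},{4},{5},{6}}
7 equivalence class(es) (converged in 2)
class of 6: {6}; class of 4: {4}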